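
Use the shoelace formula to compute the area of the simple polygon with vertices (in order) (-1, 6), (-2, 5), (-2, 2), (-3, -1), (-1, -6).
Area = 13

Shoelace formula: Area = (1/2) |Σ_i (x_i · y_{i+1} − x_{i+1} · y_i)| (indices mod n). Compute each cross term:
  (-1)(5) − (-2)(6) = 7
  (-2)(2) − (-2)(5) = 6
  (-2)(-1) − (-3)(2) = 8
  (-3)(-6) − (-1)(-1) = 17
  (-1)(6) − (-1)(-6) = -12
Sum = 26, so (signed) Area = 26/2 = 13, |Area| = 13.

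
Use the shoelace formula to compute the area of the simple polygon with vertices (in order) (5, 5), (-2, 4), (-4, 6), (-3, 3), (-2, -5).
Area = 38

Shoelace formula: Area = (1/2) |Σ_i (x_i · y_{i+1} − x_{i+1} · y_i)| (indices mod n). Compute each cross term:
  (5)(4) − (-2)(5) = 30
  (-2)(6) − (-4)(4) = 4
  (-4)(3) − (-3)(6) = 6
  (-3)(-5) − (-2)(3) = 21
  (-2)(5) − (5)(-5) = 15
Sum = 76, so (signed) Area = 76/2 = 38, |Area| = 38.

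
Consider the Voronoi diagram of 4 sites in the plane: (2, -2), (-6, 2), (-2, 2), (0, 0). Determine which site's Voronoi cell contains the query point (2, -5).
Nearest site = (2, -2)

The Voronoi cell of site s contains exactly those query points closer to s than to any other site. Compute squared distances from q = (2, -5) to each site:
  (2 − 2)² + (-2 − -5)² = 9
  (0 − 2)² + (0 − -5)² = 29
  (-2 − 2)² + (2 − -5)² = 65
  (-6 − 2)² + (2 − -5)² = 113
Minimum is attained by (2, -2), so q lies in its Voronoi cell.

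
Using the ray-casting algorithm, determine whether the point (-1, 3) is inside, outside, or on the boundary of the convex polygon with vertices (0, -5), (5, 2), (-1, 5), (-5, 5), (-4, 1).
The point (-1, 3) lies strictly inside the polygon

Cast a horizontal ray to the right from the query point and count how many polygon edges it crosses (each edge strictly once or zero times, handled with the usual half-open convention). 
Parity of crossings → odd ⇒ inside.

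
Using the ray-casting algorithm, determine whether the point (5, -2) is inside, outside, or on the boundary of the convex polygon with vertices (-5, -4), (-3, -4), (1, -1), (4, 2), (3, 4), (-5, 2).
The point (5, -2) lies strictly outside the polygon

Cast a horizontal ray to the right from the query point and count how many polygon edges it crosses (each edge strictly once or zero times, handled with the usual half-open convention). 
Parity of crossings → even ⇒ outside.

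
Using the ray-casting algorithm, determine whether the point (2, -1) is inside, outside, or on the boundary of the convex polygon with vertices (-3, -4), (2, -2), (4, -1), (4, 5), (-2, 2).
The point (2, -1) lies strictly inside the polygon

Cast a horizontal ray to the right from the query point and count how many polygon edges it crosses (each edge strictly once or zero times, handled with the usual half-open convention). 
Parity of crossings → odd ⇒ inside.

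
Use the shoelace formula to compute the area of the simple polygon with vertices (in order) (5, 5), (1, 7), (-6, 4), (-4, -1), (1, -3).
Area = 131/2

Shoelace formula: Area = (1/2) |Σ_i (x_i · y_{i+1} − x_{i+1} · y_i)| (indices mod n). Compute each cross term:
  (5)(7) − (1)(5) = 30
  (1)(4) − (-6)(7) = 46
  (-6)(-1) − (-4)(4) = 22
  (-4)(-3) − (1)(-1) = 13
  (1)(5) − (5)(-3) = 20
Sum = 131, so (signed) Area = 131/2 = 131/2, |Area| = 131/2.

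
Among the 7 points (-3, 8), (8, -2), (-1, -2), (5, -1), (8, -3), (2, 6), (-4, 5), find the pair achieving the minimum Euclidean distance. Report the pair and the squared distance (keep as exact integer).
Pair = ((8, -2), (8, -3)); squared distance = 1

Compute all C(7, 2) = 21 pairwise squared distances (x_i − x_j)² + (y_i − y_j)². The minimum is 1, attained by the pair ((8, -2), (8, -3)).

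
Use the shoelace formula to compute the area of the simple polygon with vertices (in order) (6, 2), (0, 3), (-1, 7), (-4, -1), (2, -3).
Area = 43

Shoelace formula: Area = (1/2) |Σ_i (x_i · y_{i+1} − x_{i+1} · y_i)| (indices mod n). Compute each cross term:
  (6)(3) − (0)(2) = 18
  (0)(7) − (-1)(3) = 3
  (-1)(-1) − (-4)(7) = 29
  (-4)(-3) − (2)(-1) = 14
  (2)(2) − (6)(-3) = 22
Sum = 86, so (signed) Area = 86/2 = 43, |Area| = 43.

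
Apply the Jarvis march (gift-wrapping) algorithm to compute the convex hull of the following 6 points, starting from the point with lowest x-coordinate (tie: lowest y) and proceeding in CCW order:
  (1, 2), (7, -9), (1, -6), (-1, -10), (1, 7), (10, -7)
Hull (CCW) = [(-1, -10), (7, -9), (10, -7), (1, 7)]

Jarvis march: at each step, from the current hull vertex p, select the next vertex q as the point such that every other point lies strictly to the left of (or on) the directed line p → q. (Equivalently: for every other point r, the cross product (q − p) × (r − p) ≥ 0.)
Starting point (lowest x, tie lowest y): (-1, -10). Wrap until returning to start. Resulting hull: (-1, -10), (7, -9), (10, -7), (1, 7).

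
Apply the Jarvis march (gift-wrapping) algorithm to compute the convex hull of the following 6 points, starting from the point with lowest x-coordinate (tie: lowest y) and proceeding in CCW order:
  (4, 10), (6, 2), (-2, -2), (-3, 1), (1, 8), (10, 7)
Hull (CCW) = [(-3, 1), (-2, -2), (6, 2), (10, 7), (4, 10), (1, 8)]

Jarvis march: at each step, from the current hull vertex p, select the next vertex q as the point such that every other point lies strictly to the left of (or on) the directed line p → q. (Equivalently: for every other point r, the cross product (q − p) × (r − p) ≥ 0.)
Starting point (lowest x, tie lowest y): (-3, 1). Wrap until returning to start. Resulting hull: (-3, 1), (-2, -2), (6, 2), (10, 7), (4, 10), (1, 8).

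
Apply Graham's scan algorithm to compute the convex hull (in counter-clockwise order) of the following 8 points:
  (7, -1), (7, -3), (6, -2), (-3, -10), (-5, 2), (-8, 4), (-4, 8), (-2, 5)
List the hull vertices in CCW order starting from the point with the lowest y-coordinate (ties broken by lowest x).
Hull (CCW) = [(-3, -10), (7, -3), (7, -1), (-4, 8), (-8, 4)]

Graham scan procedure:
  1. Find the pivot p₀ = point with lowest y (tie → lowest x): (-3, -10).
  2. Sort the remaining points by polar angle around p₀.
  3. Walk through sorted points, maintaining a stack; pop the top while the last three entries make a non-left turn (cross product ≤ 0).
  4. Final stack is the convex hull in CCW order: (-3, -10), (7, -3), (7, -1), (-4, 8), (-8, 4).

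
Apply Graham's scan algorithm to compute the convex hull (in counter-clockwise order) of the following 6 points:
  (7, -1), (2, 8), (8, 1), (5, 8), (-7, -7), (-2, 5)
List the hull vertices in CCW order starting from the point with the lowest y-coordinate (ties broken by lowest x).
Hull (CCW) = [(-7, -7), (7, -1), (8, 1), (5, 8), (2, 8), (-2, 5)]

Graham scan procedure:
  1. Find the pivot p₀ = point with lowest y (tie → lowest x): (-7, -7).
  2. Sort the remaining points by polar angle around p₀.
  3. Walk through sorted points, maintaining a stack; pop the top while the last three entries make a non-left turn (cross product ≤ 0).
  4. Final stack is the convex hull in CCW order: (-7, -7), (7, -1), (8, 1), (5, 8), (2, 8), (-2, 5).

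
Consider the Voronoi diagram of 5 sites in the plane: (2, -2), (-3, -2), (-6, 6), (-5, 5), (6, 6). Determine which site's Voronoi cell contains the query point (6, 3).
Nearest site = (6, 6)

The Voronoi cell of site s contains exactly those query points closer to s than to any other site. Compute squared distances from q = (6, 3) to each site:
  (6 − 6)² + (6 − 3)² = 9
  (2 − 6)² + (-2 − 3)² = 41
  (-3 − 6)² + (-2 − 3)² = 106
  (-5 − 6)² + (5 − 3)² = 125
  (-6 − 6)² + (6 − 3)² = 153
Minimum is attained by (6, 6), so q lies in its Voronoi cell.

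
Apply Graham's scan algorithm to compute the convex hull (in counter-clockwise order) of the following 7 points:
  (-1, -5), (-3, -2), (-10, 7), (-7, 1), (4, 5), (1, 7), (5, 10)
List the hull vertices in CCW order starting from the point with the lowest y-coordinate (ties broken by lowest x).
Hull (CCW) = [(-1, -5), (4, 5), (5, 10), (-10, 7), (-7, 1)]

Graham scan procedure:
  1. Find the pivot p₀ = point with lowest y (tie → lowest x): (-1, -5).
  2. Sort the remaining points by polar angle around p₀.
  3. Walk through sorted points, maintaining a stack; pop the top while the last three entries make a non-left turn (cross product ≤ 0).
  4. Final stack is the convex hull in CCW order: (-1, -5), (4, 5), (5, 10), (-10, 7), (-7, 1).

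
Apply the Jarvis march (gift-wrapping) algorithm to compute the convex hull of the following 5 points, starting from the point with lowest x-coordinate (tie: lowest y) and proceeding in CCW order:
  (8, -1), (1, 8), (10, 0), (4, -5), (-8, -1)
Hull (CCW) = [(-8, -1), (4, -5), (10, 0), (1, 8)]

Jarvis march: at each step, from the current hull vertex p, select the next vertex q as the point such that every other point lies strictly to the left of (or on) the directed line p → q. (Equivalently: for every other point r, the cross product (q − p) × (r − p) ≥ 0.)
Starting point (lowest x, tie lowest y): (-8, -1). Wrap until returning to start. Resulting hull: (-8, -1), (4, -5), (10, 0), (1, 8).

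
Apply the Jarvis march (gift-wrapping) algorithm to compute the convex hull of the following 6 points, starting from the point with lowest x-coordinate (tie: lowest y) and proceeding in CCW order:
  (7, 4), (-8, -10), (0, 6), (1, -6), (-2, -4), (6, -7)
Hull (CCW) = [(-8, -10), (6, -7), (7, 4), (0, 6)]

Jarvis march: at each step, from the current hull vertex p, select the next vertex q as the point such that every other point lies strictly to the left of (or on) the directed line p → q. (Equivalently: for every other point r, the cross product (q − p) × (r − p) ≥ 0.)
Starting point (lowest x, tie lowest y): (-8, -10). Wrap until returning to start. Resulting hull: (-8, -10), (6, -7), (7, 4), (0, 6).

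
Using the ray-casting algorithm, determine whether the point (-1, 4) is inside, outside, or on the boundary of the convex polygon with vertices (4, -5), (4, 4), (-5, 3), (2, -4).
The point (-1, 4) lies strictly outside the polygon

Cast a horizontal ray to the right from the query point and count how many polygon edges it crosses (each edge strictly once or zero times, handled with the usual half-open convention). 
Parity of crossings → even ⇒ outside.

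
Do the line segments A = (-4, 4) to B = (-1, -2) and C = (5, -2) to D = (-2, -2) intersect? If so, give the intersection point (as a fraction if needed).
Yes; intersection at (-1, -2) (t = 1 on AB, s = 6/7 on CD)

Parametrize AB as A + t(B − A) = (-4 + 3 t, 4 + -6 t) and CD as C + s(D − C) = (5 + -7 s, -2 + 0 s). Solve the linear system for (t, s). Determinant = 42 ≠ 0, so a unique intersection of the containing lines exists. Solution: t = 1, s = 6/7 — both in [0, 1], so the segments cross. Intersection point: (-1, -2).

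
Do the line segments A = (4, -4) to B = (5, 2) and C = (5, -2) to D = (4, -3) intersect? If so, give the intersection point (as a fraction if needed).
Yes; intersection at (21/5, -14/5) (t = 1/5 on AB, s = 4/5 on CD)

Parametrize AB as A + t(B − A) = (4 + 1 t, -4 + 6 t) and CD as C + s(D − C) = (5 + -1 s, -2 + -1 s). Solve the linear system for (t, s). Determinant = -5 ≠ 0, so a unique intersection of the containing lines exists. Solution: t = 1/5, s = 4/5 — both in [0, 1], so the segments cross. Intersection point: (21/5, -14/5).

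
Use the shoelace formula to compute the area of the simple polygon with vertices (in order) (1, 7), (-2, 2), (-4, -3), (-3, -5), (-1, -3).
Area = 41/2

Shoelace formula: Area = (1/2) |Σ_i (x_i · y_{i+1} − x_{i+1} · y_i)| (indices mod n). Compute each cross term:
  (1)(2) − (-2)(7) = 16
  (-2)(-3) − (-4)(2) = 14
  (-4)(-5) − (-3)(-3) = 11
  (-3)(-3) − (-1)(-5) = 4
  (-1)(7) − (1)(-3) = -4
Sum = 41, so (signed) Area = 41/2 = 41/2, |Area| = 41/2.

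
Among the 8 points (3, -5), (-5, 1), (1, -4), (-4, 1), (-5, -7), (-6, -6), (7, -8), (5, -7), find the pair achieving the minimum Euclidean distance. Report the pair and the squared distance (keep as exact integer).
Pair = ((-5, 1), (-4, 1)); squared distance = 1

Compute all C(8, 2) = 28 pairwise squared distances (x_i − x_j)² + (y_i − y_j)². The minimum is 1, attained by the pair ((-5, 1), (-4, 1)).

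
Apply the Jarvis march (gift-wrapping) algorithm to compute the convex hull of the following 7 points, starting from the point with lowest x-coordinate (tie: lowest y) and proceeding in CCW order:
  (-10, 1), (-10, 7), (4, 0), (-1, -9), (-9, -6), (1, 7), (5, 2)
Hull (CCW) = [(-10, 1), (-9, -6), (-1, -9), (4, 0), (5, 2), (1, 7), (-10, 7)]

Jarvis march: at each step, from the current hull vertex p, select the next vertex q as the point such that every other point lies strictly to the left of (or on) the directed line p → q. (Equivalently: for every other point r, the cross product (q − p) × (r − p) ≥ 0.)
Starting point (lowest x, tie lowest y): (-10, 1). Wrap until returning to start. Resulting hull: (-10, 1), (-9, -6), (-1, -9), (4, 0), (5, 2), (1, 7), (-10, 7).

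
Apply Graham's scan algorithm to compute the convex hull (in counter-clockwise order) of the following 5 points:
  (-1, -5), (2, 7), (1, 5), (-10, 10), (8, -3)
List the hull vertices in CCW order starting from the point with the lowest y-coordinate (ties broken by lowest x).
Hull (CCW) = [(-1, -5), (8, -3), (2, 7), (-10, 10)]

Graham scan procedure:
  1. Find the pivot p₀ = point with lowest y (tie → lowest x): (-1, -5).
  2. Sort the remaining points by polar angle around p₀.
  3. Walk through sorted points, maintaining a stack; pop the top while the last three entries make a non-left turn (cross product ≤ 0).
  4. Final stack is the convex hull in CCW order: (-1, -5), (8, -3), (2, 7), (-10, 10).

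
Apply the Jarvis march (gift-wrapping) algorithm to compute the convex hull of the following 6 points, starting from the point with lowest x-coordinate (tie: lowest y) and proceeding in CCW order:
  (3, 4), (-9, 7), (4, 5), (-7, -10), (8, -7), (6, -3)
Hull (CCW) = [(-9, 7), (-7, -10), (8, -7), (4, 5)]

Jarvis march: at each step, from the current hull vertex p, select the next vertex q as the point such that every other point lies strictly to the left of (or on) the directed line p → q. (Equivalently: for every other point r, the cross product (q − p) × (r − p) ≥ 0.)
Starting point (lowest x, tie lowest y): (-9, 7). Wrap until returning to start. Resulting hull: (-9, 7), (-7, -10), (8, -7), (4, 5).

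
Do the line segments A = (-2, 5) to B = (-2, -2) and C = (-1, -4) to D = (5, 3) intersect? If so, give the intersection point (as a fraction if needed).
No (intersection of containing lines falls outside at least one segment)

Parametrize and solve: t = 61/42, s = -1/6. At least one of these is outside [0, 1], so the segments do not intersect.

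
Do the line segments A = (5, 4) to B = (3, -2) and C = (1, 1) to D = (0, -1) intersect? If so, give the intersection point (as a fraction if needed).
No (intersection of containing lines falls outside at least one segment)

Parametrize and solve: t = -5/2, s = -9. At least one of these is outside [0, 1], so the segments do not intersect.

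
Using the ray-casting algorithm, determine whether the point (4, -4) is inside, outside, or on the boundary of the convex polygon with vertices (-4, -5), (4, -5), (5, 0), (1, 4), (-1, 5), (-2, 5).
The point (4, -4) lies strictly inside the polygon

Cast a horizontal ray to the right from the query point and count how many polygon edges it crosses (each edge strictly once or zero times, handled with the usual half-open convention). 
Parity of crossings → odd ⇒ inside.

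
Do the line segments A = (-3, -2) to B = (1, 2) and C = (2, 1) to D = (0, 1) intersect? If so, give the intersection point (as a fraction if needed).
Yes; intersection at (0, 1) (t = 3/4 on AB, s = 1 on CD)

Parametrize AB as A + t(B − A) = (-3 + 4 t, -2 + 4 t) and CD as C + s(D − C) = (2 + -2 s, 1 + 0 s). Solve the linear system for (t, s). Determinant = -8 ≠ 0, so a unique intersection of the containing lines exists. Solution: t = 3/4, s = 1 — both in [0, 1], so the segments cross. Intersection point: (0, 1).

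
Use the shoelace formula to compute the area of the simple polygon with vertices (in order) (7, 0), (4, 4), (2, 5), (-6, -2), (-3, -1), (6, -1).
Area = 41

Shoelace formula: Area = (1/2) |Σ_i (x_i · y_{i+1} − x_{i+1} · y_i)| (indices mod n). Compute each cross term:
  (7)(4) − (4)(0) = 28
  (4)(5) − (2)(4) = 12
  (2)(-2) − (-6)(5) = 26
  (-6)(-1) − (-3)(-2) = 0
  (-3)(-1) − (6)(-1) = 9
  (6)(0) − (7)(-1) = 7
Sum = 82, so (signed) Area = 82/2 = 41, |Area| = 41.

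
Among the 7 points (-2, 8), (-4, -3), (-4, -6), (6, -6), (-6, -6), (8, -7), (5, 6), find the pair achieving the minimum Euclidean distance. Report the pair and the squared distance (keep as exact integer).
Pair = ((-4, -6), (-6, -6)); squared distance = 4

Compute all C(7, 2) = 21 pairwise squared distances (x_i − x_j)² + (y_i − y_j)². The minimum is 4, attained by the pair ((-4, -6), (-6, -6)).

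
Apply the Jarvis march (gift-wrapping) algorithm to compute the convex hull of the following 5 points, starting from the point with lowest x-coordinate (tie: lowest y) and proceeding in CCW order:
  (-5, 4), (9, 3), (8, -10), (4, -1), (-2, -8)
Hull (CCW) = [(-5, 4), (-2, -8), (8, -10), (9, 3)]

Jarvis march: at each step, from the current hull vertex p, select the next vertex q as the point such that every other point lies strictly to the left of (or on) the directed line p → q. (Equivalently: for every other point r, the cross product (q − p) × (r − p) ≥ 0.)
Starting point (lowest x, tie lowest y): (-5, 4). Wrap until returning to start. Resulting hull: (-5, 4), (-2, -8), (8, -10), (9, 3).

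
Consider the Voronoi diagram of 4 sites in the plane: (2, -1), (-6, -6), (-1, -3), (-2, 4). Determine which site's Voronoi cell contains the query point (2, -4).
Nearest site = (2, -1)

The Voronoi cell of site s contains exactly those query points closer to s than to any other site. Compute squared distances from q = (2, -4) to each site:
  (2 − 2)² + (-1 − -4)² = 9
  (-1 − 2)² + (-3 − -4)² = 10
  (-6 − 2)² + (-6 − -4)² = 68
  (-2 − 2)² + (4 − -4)² = 80
Minimum is attained by (2, -1), so q lies in its Voronoi cell.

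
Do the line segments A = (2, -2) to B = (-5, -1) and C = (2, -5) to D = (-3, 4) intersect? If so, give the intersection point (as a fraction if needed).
Yes; intersection at (11/58, -101/58) (t = 15/58 on AB, s = 21/58 on CD)

Parametrize AB as A + t(B − A) = (2 + -7 t, -2 + 1 t) and CD as C + s(D − C) = (2 + -5 s, -5 + 9 s). Solve the linear system for (t, s). Determinant = 58 ≠ 0, so a unique intersection of the containing lines exists. Solution: t = 15/58, s = 21/58 — both in [0, 1], so the segments cross. Intersection point: (11/58, -101/58).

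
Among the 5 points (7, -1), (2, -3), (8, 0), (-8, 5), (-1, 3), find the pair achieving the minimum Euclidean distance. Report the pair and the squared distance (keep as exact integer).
Pair = ((7, -1), (8, 0)); squared distance = 2

Compute all C(5, 2) = 10 pairwise squared distances (x_i − x_j)² + (y_i − y_j)². The minimum is 2, attained by the pair ((7, -1), (8, 0)).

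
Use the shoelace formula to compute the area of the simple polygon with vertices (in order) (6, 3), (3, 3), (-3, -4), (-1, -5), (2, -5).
Area = 34

Shoelace formula: Area = (1/2) |Σ_i (x_i · y_{i+1} − x_{i+1} · y_i)| (indices mod n). Compute each cross term:
  (6)(3) − (3)(3) = 9
  (3)(-4) − (-3)(3) = -3
  (-3)(-5) − (-1)(-4) = 11
  (-1)(-5) − (2)(-5) = 15
  (2)(3) − (6)(-5) = 36
Sum = 68, so (signed) Area = 68/2 = 34, |Area| = 34.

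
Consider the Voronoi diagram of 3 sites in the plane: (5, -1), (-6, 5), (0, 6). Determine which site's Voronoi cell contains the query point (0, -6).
Nearest site = (5, -1)

The Voronoi cell of site s contains exactly those query points closer to s than to any other site. Compute squared distances from q = (0, -6) to each site:
  (5 − 0)² + (-1 − -6)² = 50
  (0 − 0)² + (6 − -6)² = 144
  (-6 − 0)² + (5 − -6)² = 157
Minimum is attained by (5, -1), so q lies in its Voronoi cell.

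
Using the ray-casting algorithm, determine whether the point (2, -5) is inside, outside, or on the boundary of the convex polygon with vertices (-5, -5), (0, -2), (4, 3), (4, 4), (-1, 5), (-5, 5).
The point (2, -5) lies strictly outside the polygon

Cast a horizontal ray to the right from the query point and count how many polygon edges it crosses (each edge strictly once or zero times, handled with the usual half-open convention). 
Parity of crossings → even ⇒ outside.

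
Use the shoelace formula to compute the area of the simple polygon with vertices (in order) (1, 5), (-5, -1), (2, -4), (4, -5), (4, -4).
Area = 40

Shoelace formula: Area = (1/2) |Σ_i (x_i · y_{i+1} − x_{i+1} · y_i)| (indices mod n). Compute each cross term:
  (1)(-1) − (-5)(5) = 24
  (-5)(-4) − (2)(-1) = 22
  (2)(-5) − (4)(-4) = 6
  (4)(-4) − (4)(-5) = 4
  (4)(5) − (1)(-4) = 24
Sum = 80, so (signed) Area = 80/2 = 40, |Area| = 40.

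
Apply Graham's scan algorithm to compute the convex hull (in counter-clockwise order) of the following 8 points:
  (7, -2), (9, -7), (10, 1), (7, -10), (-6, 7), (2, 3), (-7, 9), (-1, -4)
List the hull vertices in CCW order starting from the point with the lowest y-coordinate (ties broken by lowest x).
Hull (CCW) = [(7, -10), (9, -7), (10, 1), (-7, 9), (-1, -4)]

Graham scan procedure:
  1. Find the pivot p₀ = point with lowest y (tie → lowest x): (7, -10).
  2. Sort the remaining points by polar angle around p₀.
  3. Walk through sorted points, maintaining a stack; pop the top while the last three entries make a non-left turn (cross product ≤ 0).
  4. Final stack is the convex hull in CCW order: (7, -10), (9, -7), (10, 1), (-7, 9), (-1, -4).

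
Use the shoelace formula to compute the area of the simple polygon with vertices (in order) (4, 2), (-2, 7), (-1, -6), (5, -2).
Area = 101/2

Shoelace formula: Area = (1/2) |Σ_i (x_i · y_{i+1} − x_{i+1} · y_i)| (indices mod n). Compute each cross term:
  (4)(7) − (-2)(2) = 32
  (-2)(-6) − (-1)(7) = 19
  (-1)(-2) − (5)(-6) = 32
  (5)(2) − (4)(-2) = 18
Sum = 101, so (signed) Area = 101/2 = 101/2, |Area| = 101/2.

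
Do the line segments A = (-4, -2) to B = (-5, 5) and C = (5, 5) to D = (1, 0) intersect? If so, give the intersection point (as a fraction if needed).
No (intersection of containing lines falls outside at least one segment)

Parametrize and solve: t = -17/33, s = 70/33. At least one of these is outside [0, 1], so the segments do not intersect.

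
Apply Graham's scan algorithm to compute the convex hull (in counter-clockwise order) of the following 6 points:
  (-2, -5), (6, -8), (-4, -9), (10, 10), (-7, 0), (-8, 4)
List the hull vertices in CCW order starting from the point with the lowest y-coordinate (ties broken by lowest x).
Hull (CCW) = [(-4, -9), (6, -8), (10, 10), (-8, 4), (-7, 0)]

Graham scan procedure:
  1. Find the pivot p₀ = point with lowest y (tie → lowest x): (-4, -9).
  2. Sort the remaining points by polar angle around p₀.
  3. Walk through sorted points, maintaining a stack; pop the top while the last three entries make a non-left turn (cross product ≤ 0).
  4. Final stack is the convex hull in CCW order: (-4, -9), (6, -8), (10, 10), (-8, 4), (-7, 0).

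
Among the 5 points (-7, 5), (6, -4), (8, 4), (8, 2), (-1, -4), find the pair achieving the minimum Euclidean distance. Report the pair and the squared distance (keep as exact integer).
Pair = ((8, 4), (8, 2)); squared distance = 4

Compute all C(5, 2) = 10 pairwise squared distances (x_i − x_j)² + (y_i − y_j)². The minimum is 4, attained by the pair ((8, 4), (8, 2)).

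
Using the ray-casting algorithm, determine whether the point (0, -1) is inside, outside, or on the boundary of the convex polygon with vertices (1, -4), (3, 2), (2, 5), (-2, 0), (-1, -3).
The point (0, -1) lies strictly inside the polygon

Cast a horizontal ray to the right from the query point and count how many polygon edges it crosses (each edge strictly once or zero times, handled with the usual half-open convention). 
Parity of crossings → odd ⇒ inside.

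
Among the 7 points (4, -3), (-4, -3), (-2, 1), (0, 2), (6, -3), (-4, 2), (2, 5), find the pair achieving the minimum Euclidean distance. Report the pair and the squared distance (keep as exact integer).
Pair = ((4, -3), (6, -3)); squared distance = 4

Compute all C(7, 2) = 21 pairwise squared distances (x_i − x_j)² + (y_i − y_j)². The minimum is 4, attained by the pair ((4, -3), (6, -3)).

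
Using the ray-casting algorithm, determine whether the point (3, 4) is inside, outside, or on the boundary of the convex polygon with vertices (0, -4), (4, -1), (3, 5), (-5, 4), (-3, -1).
The point (3, 4) lies strictly inside the polygon

Cast a horizontal ray to the right from the query point and count how many polygon edges it crosses (each edge strictly once or zero times, handled with the usual half-open convention). 
Parity of crossings → odd ⇒ inside.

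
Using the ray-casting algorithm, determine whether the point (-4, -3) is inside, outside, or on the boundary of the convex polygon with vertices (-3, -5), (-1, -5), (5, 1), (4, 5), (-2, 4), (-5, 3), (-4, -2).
The point (-4, -3) lies strictly outside the polygon

Cast a horizontal ray to the right from the query point and count how many polygon edges it crosses (each edge strictly once or zero times, handled with the usual half-open convention). 
Parity of crossings → even ⇒ outside.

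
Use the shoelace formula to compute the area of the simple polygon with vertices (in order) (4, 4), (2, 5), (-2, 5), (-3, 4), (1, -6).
Area = 81/2

Shoelace formula: Area = (1/2) |Σ_i (x_i · y_{i+1} − x_{i+1} · y_i)| (indices mod n). Compute each cross term:
  (4)(5) − (2)(4) = 12
  (2)(5) − (-2)(5) = 20
  (-2)(4) − (-3)(5) = 7
  (-3)(-6) − (1)(4) = 14
  (1)(4) − (4)(-6) = 28
Sum = 81, so (signed) Area = 81/2 = 81/2, |Area| = 81/2.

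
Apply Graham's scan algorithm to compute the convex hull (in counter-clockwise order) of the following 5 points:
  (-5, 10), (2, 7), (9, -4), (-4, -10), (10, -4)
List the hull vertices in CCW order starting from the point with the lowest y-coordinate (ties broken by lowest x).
Hull (CCW) = [(-4, -10), (10, -4), (2, 7), (-5, 10)]

Graham scan procedure:
  1. Find the pivot p₀ = point with lowest y (tie → lowest x): (-4, -10).
  2. Sort the remaining points by polar angle around p₀.
  3. Walk through sorted points, maintaining a stack; pop the top while the last three entries make a non-left turn (cross product ≤ 0).
  4. Final stack is the convex hull in CCW order: (-4, -10), (10, -4), (2, 7), (-5, 10).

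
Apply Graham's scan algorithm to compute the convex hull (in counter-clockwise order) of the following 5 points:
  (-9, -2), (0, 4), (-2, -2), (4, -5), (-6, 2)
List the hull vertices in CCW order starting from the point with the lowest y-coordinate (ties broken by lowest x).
Hull (CCW) = [(4, -5), (0, 4), (-6, 2), (-9, -2)]

Graham scan procedure:
  1. Find the pivot p₀ = point with lowest y (tie → lowest x): (4, -5).
  2. Sort the remaining points by polar angle around p₀.
  3. Walk through sorted points, maintaining a stack; pop the top while the last three entries make a non-left turn (cross product ≤ 0).
  4. Final stack is the convex hull in CCW order: (4, -5), (0, 4), (-6, 2), (-9, -2).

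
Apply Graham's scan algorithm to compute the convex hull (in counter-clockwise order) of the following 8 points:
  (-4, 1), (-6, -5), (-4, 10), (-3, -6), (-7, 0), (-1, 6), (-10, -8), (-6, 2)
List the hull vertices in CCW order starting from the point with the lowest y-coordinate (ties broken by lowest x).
Hull (CCW) = [(-10, -8), (-3, -6), (-1, 6), (-4, 10)]

Graham scan procedure:
  1. Find the pivot p₀ = point with lowest y (tie → lowest x): (-10, -8).
  2. Sort the remaining points by polar angle around p₀.
  3. Walk through sorted points, maintaining a stack; pop the top while the last three entries make a non-left turn (cross product ≤ 0).
  4. Final stack is the convex hull in CCW order: (-10, -8), (-3, -6), (-1, 6), (-4, 10).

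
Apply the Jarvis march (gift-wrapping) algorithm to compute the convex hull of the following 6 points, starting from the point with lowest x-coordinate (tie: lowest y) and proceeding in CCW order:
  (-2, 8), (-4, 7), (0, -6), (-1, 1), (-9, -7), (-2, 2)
Hull (CCW) = [(-9, -7), (0, -6), (-2, 8), (-4, 7)]

Jarvis march: at each step, from the current hull vertex p, select the next vertex q as the point such that every other point lies strictly to the left of (or on) the directed line p → q. (Equivalently: for every other point r, the cross product (q − p) × (r − p) ≥ 0.)
Starting point (lowest x, tie lowest y): (-9, -7). Wrap until returning to start. Resulting hull: (-9, -7), (0, -6), (-2, 8), (-4, 7).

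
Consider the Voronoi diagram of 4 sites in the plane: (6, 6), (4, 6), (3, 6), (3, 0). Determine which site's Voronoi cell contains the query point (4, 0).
Nearest site = (3, 0)

The Voronoi cell of site s contains exactly those query points closer to s than to any other site. Compute squared distances from q = (4, 0) to each site:
  (3 − 4)² + (0 − 0)² = 1
  (4 − 4)² + (6 − 0)² = 36
  (3 − 4)² + (6 − 0)² = 37
  (6 − 4)² + (6 − 0)² = 40
Minimum is attained by (3, 0), so q lies in its Voronoi cell.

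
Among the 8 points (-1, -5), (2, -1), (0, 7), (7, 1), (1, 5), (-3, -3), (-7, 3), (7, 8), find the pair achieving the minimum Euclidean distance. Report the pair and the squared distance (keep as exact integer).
Pair = ((0, 7), (1, 5)); squared distance = 5

Compute all C(8, 2) = 28 pairwise squared distances (x_i − x_j)² + (y_i − y_j)². The minimum is 5, attained by the pair ((0, 7), (1, 5)).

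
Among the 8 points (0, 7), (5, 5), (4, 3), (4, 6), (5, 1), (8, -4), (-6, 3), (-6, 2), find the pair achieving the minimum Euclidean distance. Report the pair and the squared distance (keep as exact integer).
Pair = ((-6, 3), (-6, 2)); squared distance = 1

Compute all C(8, 2) = 28 pairwise squared distances (x_i − x_j)² + (y_i − y_j)². The minimum is 1, attained by the pair ((-6, 3), (-6, 2)).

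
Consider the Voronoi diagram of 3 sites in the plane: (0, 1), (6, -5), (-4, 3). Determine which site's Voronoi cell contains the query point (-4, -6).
Nearest site = (0, 1)

The Voronoi cell of site s contains exactly those query points closer to s than to any other site. Compute squared distances from q = (-4, -6) to each site:
  (0 − -4)² + (1 − -6)² = 65
  (-4 − -4)² + (3 − -6)² = 81
  (6 − -4)² + (-5 − -6)² = 101
Minimum is attained by (0, 1), so q lies in its Voronoi cell.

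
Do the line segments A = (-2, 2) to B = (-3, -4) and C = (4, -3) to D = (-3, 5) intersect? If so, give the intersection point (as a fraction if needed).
No (intersection of containing lines falls outside at least one segment)

Parametrize and solve: t = -13/50, s = 41/50. At least one of these is outside [0, 1], so the segments do not intersect.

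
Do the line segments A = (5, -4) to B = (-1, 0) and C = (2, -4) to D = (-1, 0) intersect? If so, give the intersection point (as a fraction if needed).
Yes; intersection at (-1, 0) (t = 1 on AB, s = 1 on CD)

Parametrize AB as A + t(B − A) = (5 + -6 t, -4 + 4 t) and CD as C + s(D − C) = (2 + -3 s, -4 + 4 s). Solve the linear system for (t, s). Determinant = 12 ≠ 0, so a unique intersection of the containing lines exists. Solution: t = 1, s = 1 — both in [0, 1], so the segments cross. Intersection point: (-1, 0).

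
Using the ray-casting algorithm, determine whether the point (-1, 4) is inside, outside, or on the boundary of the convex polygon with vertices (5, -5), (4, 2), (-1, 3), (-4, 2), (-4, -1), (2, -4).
The point (-1, 4) lies strictly outside the polygon

Cast a horizontal ray to the right from the query point and count how many polygon edges it crosses (each edge strictly once or zero times, handled with the usual half-open convention). 
Parity of crossings → even ⇒ outside.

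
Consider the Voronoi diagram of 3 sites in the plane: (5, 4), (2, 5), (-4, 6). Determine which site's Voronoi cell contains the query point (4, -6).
Nearest site = (5, 4)

The Voronoi cell of site s contains exactly those query points closer to s than to any other site. Compute squared distances from q = (4, -6) to each site:
  (5 − 4)² + (4 − -6)² = 101
  (2 − 4)² + (5 − -6)² = 125
  (-4 − 4)² + (6 − -6)² = 208
Minimum is attained by (5, 4), so q lies in its Voronoi cell.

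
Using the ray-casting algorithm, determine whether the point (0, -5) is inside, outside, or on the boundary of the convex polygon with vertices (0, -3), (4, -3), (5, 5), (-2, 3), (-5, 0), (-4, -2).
The point (0, -5) lies strictly outside the polygon

Cast a horizontal ray to the right from the query point and count how many polygon edges it crosses (each edge strictly once or zero times, handled with the usual half-open convention). 
Parity of crossings → even ⇒ outside.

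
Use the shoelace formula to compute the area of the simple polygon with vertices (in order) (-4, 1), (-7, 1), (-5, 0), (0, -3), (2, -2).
Area = 23/2

Shoelace formula: Area = (1/2) |Σ_i (x_i · y_{i+1} − x_{i+1} · y_i)| (indices mod n). Compute each cross term:
  (-4)(1) − (-7)(1) = 3
  (-7)(0) − (-5)(1) = 5
  (-5)(-3) − (0)(0) = 15
  (0)(-2) − (2)(-3) = 6
  (2)(1) − (-4)(-2) = -6
Sum = 23, so (signed) Area = 23/2 = 23/2, |Area| = 23/2.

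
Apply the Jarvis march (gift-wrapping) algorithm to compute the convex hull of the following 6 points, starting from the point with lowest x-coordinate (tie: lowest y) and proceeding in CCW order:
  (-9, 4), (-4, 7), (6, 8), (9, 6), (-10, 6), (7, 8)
Hull (CCW) = [(-10, 6), (-9, 4), (9, 6), (7, 8), (6, 8), (-4, 7)]

Jarvis march: at each step, from the current hull vertex p, select the next vertex q as the point such that every other point lies strictly to the left of (or on) the directed line p → q. (Equivalently: for every other point r, the cross product (q − p) × (r − p) ≥ 0.)
Starting point (lowest x, tie lowest y): (-10, 6). Wrap until returning to start. Resulting hull: (-10, 6), (-9, 4), (9, 6), (7, 8), (6, 8), (-4, 7).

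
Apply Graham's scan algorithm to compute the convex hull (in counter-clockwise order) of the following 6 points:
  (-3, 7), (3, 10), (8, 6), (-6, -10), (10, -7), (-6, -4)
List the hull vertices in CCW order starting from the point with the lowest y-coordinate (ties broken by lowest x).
Hull (CCW) = [(-6, -10), (10, -7), (8, 6), (3, 10), (-3, 7), (-6, -4)]

Graham scan procedure:
  1. Find the pivot p₀ = point with lowest y (tie → lowest x): (-6, -10).
  2. Sort the remaining points by polar angle around p₀.
  3. Walk through sorted points, maintaining a stack; pop the top while the last three entries make a non-left turn (cross product ≤ 0).
  4. Final stack is the convex hull in CCW order: (-6, -10), (10, -7), (8, 6), (3, 10), (-3, 7), (-6, -4).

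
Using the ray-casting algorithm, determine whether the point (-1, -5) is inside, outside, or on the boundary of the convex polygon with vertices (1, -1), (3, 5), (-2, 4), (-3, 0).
The point (-1, -5) lies strictly outside the polygon

Cast a horizontal ray to the right from the query point and count how many polygon edges it crosses (each edge strictly once or zero times, handled with the usual half-open convention). 
Parity of crossings → even ⇒ outside.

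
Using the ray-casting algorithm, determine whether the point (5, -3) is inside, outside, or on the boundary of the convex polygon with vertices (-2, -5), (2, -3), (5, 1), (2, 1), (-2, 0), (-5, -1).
The point (5, -3) lies strictly outside the polygon

Cast a horizontal ray to the right from the query point and count how many polygon edges it crosses (each edge strictly once or zero times, handled with the usual half-open convention). 
Parity of crossings → even ⇒ outside.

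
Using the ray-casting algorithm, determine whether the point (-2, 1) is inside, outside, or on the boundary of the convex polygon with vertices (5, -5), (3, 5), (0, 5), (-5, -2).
The point (-2, 1) lies strictly inside the polygon

Cast a horizontal ray to the right from the query point and count how many polygon edges it crosses (each edge strictly once or zero times, handled with the usual half-open convention). 
Parity of crossings → odd ⇒ inside.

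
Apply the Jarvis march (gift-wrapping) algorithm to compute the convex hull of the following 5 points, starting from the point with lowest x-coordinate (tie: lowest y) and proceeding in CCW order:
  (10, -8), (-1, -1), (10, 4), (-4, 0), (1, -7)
Hull (CCW) = [(-4, 0), (1, -7), (10, -8), (10, 4)]

Jarvis march: at each step, from the current hull vertex p, select the next vertex q as the point such that every other point lies strictly to the left of (or on) the directed line p → q. (Equivalently: for every other point r, the cross product (q − p) × (r − p) ≥ 0.)
Starting point (lowest x, tie lowest y): (-4, 0). Wrap until returning to start. Resulting hull: (-4, 0), (1, -7), (10, -8), (10, 4).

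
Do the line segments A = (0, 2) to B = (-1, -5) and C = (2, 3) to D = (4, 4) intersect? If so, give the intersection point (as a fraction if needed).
No (intersection of containing lines falls outside at least one segment)

Parametrize and solve: t = 0, s = -1. At least one of these is outside [0, 1], so the segments do not intersect.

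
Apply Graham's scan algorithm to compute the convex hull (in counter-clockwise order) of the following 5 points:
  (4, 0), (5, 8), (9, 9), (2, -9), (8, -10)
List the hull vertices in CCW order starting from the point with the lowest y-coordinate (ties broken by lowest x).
Hull (CCW) = [(8, -10), (9, 9), (5, 8), (2, -9)]

Graham scan procedure:
  1. Find the pivot p₀ = point with lowest y (tie → lowest x): (8, -10).
  2. Sort the remaining points by polar angle around p₀.
  3. Walk through sorted points, maintaining a stack; pop the top while the last three entries make a non-left turn (cross product ≤ 0).
  4. Final stack is the convex hull in CCW order: (8, -10), (9, 9), (5, 8), (2, -9).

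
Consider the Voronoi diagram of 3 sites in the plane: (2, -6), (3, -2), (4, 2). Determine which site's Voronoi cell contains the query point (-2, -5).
Nearest site = (2, -6)

The Voronoi cell of site s contains exactly those query points closer to s than to any other site. Compute squared distances from q = (-2, -5) to each site:
  (2 − -2)² + (-6 − -5)² = 17
  (3 − -2)² + (-2 − -5)² = 34
  (4 − -2)² + (2 − -5)² = 85
Minimum is attained by (2, -6), so q lies in its Voronoi cell.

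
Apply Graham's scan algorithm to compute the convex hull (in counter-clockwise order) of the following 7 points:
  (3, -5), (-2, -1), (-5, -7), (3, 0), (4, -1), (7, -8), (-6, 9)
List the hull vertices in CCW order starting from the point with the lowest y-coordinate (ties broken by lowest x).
Hull (CCW) = [(7, -8), (4, -1), (-6, 9), (-5, -7)]

Graham scan procedure:
  1. Find the pivot p₀ = point with lowest y (tie → lowest x): (7, -8).
  2. Sort the remaining points by polar angle around p₀.
  3. Walk through sorted points, maintaining a stack; pop the top while the last three entries make a non-left turn (cross product ≤ 0).
  4. Final stack is the convex hull in CCW order: (7, -8), (4, -1), (-6, 9), (-5, -7).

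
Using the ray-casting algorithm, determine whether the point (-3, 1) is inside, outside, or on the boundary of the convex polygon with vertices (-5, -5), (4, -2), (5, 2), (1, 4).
The point (-3, 1) lies strictly outside the polygon

Cast a horizontal ray to the right from the query point and count how many polygon edges it crosses (each edge strictly once or zero times, handled with the usual half-open convention). 
Parity of crossings → even ⇒ outside.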